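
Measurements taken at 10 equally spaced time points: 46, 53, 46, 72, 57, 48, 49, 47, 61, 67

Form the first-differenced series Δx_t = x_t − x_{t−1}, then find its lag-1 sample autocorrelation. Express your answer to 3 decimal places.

-0.367

First differences Δx: 7, -7, 26, -15, -9, 1, -2, 14, 6
Mean of differences = 2.3333
Numerator Σ(Δx_t−Δx̄)(Δx_{t+1}−Δx̄) = -465.1111
Denominator Σ(Δx_t−Δx̄)² = 1268.0000
r_1(Δx) = -465.1111 / 1268.0000 = -0.367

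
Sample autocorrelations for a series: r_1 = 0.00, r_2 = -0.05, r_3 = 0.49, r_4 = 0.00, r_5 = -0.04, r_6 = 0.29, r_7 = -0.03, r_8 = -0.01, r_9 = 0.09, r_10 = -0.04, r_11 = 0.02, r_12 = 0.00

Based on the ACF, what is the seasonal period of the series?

3

The largest autocorrelation is r_3 = 0.49, with a weaker echo at lag 6 (0.29); the remaining lags stay at or below 0.09.
The dominant spike at lag 3 indicates a seasonal period of 3.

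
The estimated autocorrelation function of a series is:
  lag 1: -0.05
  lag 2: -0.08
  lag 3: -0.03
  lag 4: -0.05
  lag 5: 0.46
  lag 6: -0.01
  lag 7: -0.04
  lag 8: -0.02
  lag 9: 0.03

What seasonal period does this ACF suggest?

The largest autocorrelation is r_5 = 0.46; the remaining lags stay at or below 0.03.
The dominant spike at lag 5 indicates a seasonal period of 5.

5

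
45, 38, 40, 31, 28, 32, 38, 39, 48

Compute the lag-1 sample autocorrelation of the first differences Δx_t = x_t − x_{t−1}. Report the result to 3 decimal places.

0.078

First differences Δx: -7, 2, -9, -3, 4, 6, 1, 9
Mean of differences = 0.3750
Numerator Σ(Δx_t−Δx̄)(Δx_{t+1}−Δx̄) = 21.4844
Denominator Σ(Δx_t−Δx̄)² = 275.8750
r_1(Δx) = 21.4844 / 275.8750 = 0.078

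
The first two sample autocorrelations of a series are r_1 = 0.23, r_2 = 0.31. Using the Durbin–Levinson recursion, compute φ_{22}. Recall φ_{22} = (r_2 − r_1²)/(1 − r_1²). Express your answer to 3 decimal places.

0.271

φ_{22} = (r_2 − r_1²) / (1 − r_1²)
r_1² = (0.23)² = 0.0529
Numerator = 0.31 − 0.0529 = 0.2571; denominator = 1 − 0.0529 = 0.9471
φ_{22} = 0.2571 / 0.9471 = 0.271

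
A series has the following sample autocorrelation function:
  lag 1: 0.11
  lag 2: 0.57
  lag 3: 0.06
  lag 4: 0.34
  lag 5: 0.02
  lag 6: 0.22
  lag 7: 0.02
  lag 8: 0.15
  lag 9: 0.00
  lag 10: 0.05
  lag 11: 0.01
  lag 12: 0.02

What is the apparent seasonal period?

2

The largest autocorrelation is r_2 = 0.57, with weaker echoes at lags 4 (0.34), 6 (0.22) and 8 (0.15); the remaining lags stay at or below 0.11.
The dominant spike at lag 2 indicates a seasonal period of 2.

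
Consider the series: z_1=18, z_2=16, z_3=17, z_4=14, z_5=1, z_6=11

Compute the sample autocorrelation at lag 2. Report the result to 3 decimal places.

Mean z̄ = (18 + 16 + 17 + 14 + 1 + 11)/6 = 12.8333
Deviations from mean: 5.1667, 3.1667, 4.1667, 1.1667, -11.8333, -1.8333
Σ(z_t−z̄)(z_{t+2}−z̄) = (21.5278) + (3.6944) + (-49.3056) + (-2.1389) = -26.2222
Denominator Σ(z_t−z̄)² = 198.8333
r_2 = -26.2222 / 198.8333 = -0.132

-0.132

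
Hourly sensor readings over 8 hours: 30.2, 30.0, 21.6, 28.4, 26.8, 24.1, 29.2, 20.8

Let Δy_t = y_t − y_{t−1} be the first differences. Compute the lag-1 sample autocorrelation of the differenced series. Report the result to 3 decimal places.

-0.577

First differences Δy: -0.2, -8.4, 6.8, -1.6, -2.7, 5.1, -8.4
Mean of differences = -1.3429
Numerator Σ(Δy_t−Δȳ)(Δy_{t+1}−Δȳ) = -121.4876
Denominator Σ(Δy_t−Δȳ)² = 210.6371
r_1(Δy) = -121.4876 / 210.6371 = -0.577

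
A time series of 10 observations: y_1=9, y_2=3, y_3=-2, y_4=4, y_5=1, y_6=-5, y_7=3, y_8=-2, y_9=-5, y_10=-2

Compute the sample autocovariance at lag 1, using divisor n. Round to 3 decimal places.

1.204

Mean ȳ = (9 + 3 − 2 + 4 + 1 − 5 + 3 − 2 − 5 − 2)/10 = 0.4000
Σ_{t=1}^{9}(y_t−ȳ)(y_{t+1}−ȳ) = 12.0400
γ_1 = 12.0400 / 10 = 1.204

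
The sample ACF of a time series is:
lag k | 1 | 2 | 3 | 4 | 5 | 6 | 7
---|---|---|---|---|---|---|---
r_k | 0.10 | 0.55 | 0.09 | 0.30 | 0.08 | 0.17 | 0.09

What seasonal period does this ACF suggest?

The largest autocorrelation is r_2 = 0.55, with weaker echoes at lags 4 (0.30) and 6 (0.17); the remaining lags stay at or below 0.10.
The dominant spike at lag 2 indicates a seasonal period of 2.

2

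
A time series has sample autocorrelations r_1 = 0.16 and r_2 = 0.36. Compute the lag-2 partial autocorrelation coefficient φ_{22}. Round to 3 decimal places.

φ_{22} = (r_2 − r_1²) / (1 − r_1²)
r_1² = (0.16)² = 0.0256
Numerator = 0.36 − 0.0256 = 0.3344; denominator = 1 − 0.0256 = 0.9744
φ_{22} = 0.3344 / 0.9744 = 0.343

0.343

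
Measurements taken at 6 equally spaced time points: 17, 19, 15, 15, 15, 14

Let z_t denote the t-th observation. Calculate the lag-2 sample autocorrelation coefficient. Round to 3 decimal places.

Mean z̄ = (17 + 19 + 15 + 15 + 15 + 14)/6 = 15.8333
Σ(z_t−z̄)(z_{t+2}−z̄) = (-0.9722) + (-2.6389) + (0.6944) + (1.5278) = -1.3889
Denominator Σ(z_t−z̄)² = 16.8333
r_2 = -1.3889 / 16.8333 = -0.083

-0.083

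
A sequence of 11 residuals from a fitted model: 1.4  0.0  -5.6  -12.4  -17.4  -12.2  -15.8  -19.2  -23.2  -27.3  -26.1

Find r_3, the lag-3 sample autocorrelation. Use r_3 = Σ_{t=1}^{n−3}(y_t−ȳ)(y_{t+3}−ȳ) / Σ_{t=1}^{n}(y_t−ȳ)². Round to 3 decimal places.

0.078

Mean ȳ = (1.4 + 0.0 − 5.6 − 12.4 − 17.4 − 12.2 − 15.8 − 19.2 − 23.2 − 27.3 − 26.1)/11 = -14.3455
Numerator Σ_{t=1}^{8}(y_t−ȳ)(y_{t+3}−ȳ) = 74.4838
Denominator Σ(y_t−ȳ)² = 957.9873
r_3 = 74.4838 / 957.9873 = 0.078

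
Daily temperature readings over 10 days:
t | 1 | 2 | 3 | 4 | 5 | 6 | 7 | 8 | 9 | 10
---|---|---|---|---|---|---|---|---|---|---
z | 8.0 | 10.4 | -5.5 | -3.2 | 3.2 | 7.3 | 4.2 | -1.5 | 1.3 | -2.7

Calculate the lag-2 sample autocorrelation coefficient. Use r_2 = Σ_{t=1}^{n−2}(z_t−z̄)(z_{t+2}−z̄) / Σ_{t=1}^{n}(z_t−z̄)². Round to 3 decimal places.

-0.484

Mean z̄ = (8.0 + 10.4 − 5.5 − 3.2 + 3.2 + 7.3 + 4.2 − 1.5 + 1.3 − 2.7)/10 = 2.1500
Numerator Σ_{t=1}^{8}(z_t−z̄)(z_{t+2}−z̄) = -125.1600
Denominator Σ(z_t−z̄)² = 258.8250
r_2 = -125.1600 / 258.8250 = -0.484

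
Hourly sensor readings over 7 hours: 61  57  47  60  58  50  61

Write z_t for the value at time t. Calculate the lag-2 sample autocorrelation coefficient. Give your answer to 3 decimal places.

-0.386

Mean z̄ = (61 + 57 + 47 + 60 + 58 + 50 + 61)/7 = 56.2857
Σ(z_t−z̄)(z_{t+2}−z̄) = (-43.7755) + (2.6531) + (-15.9184) + (-23.3469) + (8.0816) = -72.3061
Denominator Σ(z_t−z̄)² = 187.4286
r_2 = -72.3061 / 187.4286 = -0.386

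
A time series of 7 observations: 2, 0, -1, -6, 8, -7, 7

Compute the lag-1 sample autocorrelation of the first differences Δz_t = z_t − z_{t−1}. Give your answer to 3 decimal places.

-0.743

First differences Δz: -2, -1, -5, 14, -15, 14
Mean of differences = 0.8333
Numerator Σ(Δz_t−Δz̄)(Δz_{t+1}−Δz̄) = -477.8611
Denominator Σ(Δz_t−Δz̄)² = 642.8333
r_1(Δz) = -477.8611 / 642.8333 = -0.743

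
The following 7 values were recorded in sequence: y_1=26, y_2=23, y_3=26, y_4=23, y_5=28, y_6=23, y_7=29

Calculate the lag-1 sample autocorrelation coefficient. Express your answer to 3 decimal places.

-0.672

Mean ȳ = (26 + 23 + 26 + 23 + 28 + 23 + 29)/7 = 25.4286
Deviations from mean: 0.5714, -2.4286, 0.5714, -2.4286, 2.5714, -2.4286, 3.5714
Numerator Σ_{t=1}^{6}(y_t−ȳ)(y_{t+1}−ȳ) = -25.3265
Denominator Σ(y_t−ȳ)² = 37.7143
r_1 = -25.3265 / 37.7143 = -0.672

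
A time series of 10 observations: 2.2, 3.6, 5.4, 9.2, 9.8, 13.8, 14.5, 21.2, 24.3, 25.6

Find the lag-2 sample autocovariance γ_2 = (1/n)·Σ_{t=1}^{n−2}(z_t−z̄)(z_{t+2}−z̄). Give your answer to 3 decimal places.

Mean z̄ = (2.2 + 3.6 + 5.4 + 9.2 + 9.8 + 13.8 + 14.5 + 21.2 + 24.3 + 25.6)/10 = 12.9600
Σ_{t=1}^{8}(z_t−z̄)(z_{t+2}−z̄) = 260.9428
γ_2 = 260.9428 / 10 = 26.094

26.094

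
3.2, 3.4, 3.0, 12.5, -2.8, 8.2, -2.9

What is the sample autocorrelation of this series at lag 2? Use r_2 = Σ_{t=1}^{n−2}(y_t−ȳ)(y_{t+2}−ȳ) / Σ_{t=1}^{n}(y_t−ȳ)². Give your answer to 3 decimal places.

0.462

Mean ȳ = (3.2 + 3.4 + 3.0 + 12.5 − 2.8 + 8.2 − 2.9)/7 = 3.5143
Numerator Σ_{t=1}^{5}(y_t−ȳ)(y_{t+2}−ȳ) = 84.9882
Denominator Σ(y_t−ȳ)² = 184.0886
r_2 = 84.9882 / 184.0886 = 0.462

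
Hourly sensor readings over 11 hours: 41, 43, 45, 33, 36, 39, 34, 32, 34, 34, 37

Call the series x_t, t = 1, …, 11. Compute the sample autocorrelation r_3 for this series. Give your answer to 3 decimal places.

Mean x̄ = (41 + 43 + 45 + 33 + 36 + 39 + 34 + 32 + 34 + 34 + 37)/11 = 37.0909
Numerator Σ_{t=1}^{8}(x_t−x̄)(x_{t+3}−x̄) = 14.9752
Denominator Σ(x_t−x̄)² = 188.9091
r_3 = 14.9752 / 188.9091 = 0.079

0.079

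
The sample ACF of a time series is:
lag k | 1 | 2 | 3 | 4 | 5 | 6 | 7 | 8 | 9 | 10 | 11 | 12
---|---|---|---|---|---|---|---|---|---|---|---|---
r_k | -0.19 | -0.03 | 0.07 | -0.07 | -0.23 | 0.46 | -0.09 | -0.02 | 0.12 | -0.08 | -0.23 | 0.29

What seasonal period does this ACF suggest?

The largest autocorrelation is r_6 = 0.46, with a weaker echo at lag 12 (0.29); the remaining lags stay at or below 0.12.
The dominant spike at lag 6 indicates a seasonal period of 6.

6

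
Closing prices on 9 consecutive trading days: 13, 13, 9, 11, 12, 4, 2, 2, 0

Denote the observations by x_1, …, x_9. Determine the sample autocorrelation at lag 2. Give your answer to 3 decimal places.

Mean x̄ = (13 + 13 + 9 + 11 + 12 + 4 + 2 + 2 + 0)/9 = 7.3333
Numerator Σ_{t=1}^{7}(x_t−x̄)(x_{t+2}−x̄) = 57.7778
Denominator Σ(x_t−x̄)² = 224.0000
r_2 = 57.7778 / 224.0000 = 0.258

0.258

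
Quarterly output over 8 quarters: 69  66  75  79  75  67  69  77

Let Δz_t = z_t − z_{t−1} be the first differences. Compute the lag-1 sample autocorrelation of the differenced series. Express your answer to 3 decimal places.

0.083

First differences Δz: -3, 9, 4, -4, -8, 2, 8
Mean of differences = 1.1429
Numerator Σ(Δz_t−Δz̄)(Δz_{t+1}−Δz̄) = 20.2653
Denominator Σ(Δz_t−Δz̄)² = 244.8571
r_1(Δz) = 20.2653 / 244.8571 = 0.083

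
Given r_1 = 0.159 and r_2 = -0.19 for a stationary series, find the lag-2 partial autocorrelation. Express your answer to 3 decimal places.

φ_{22} = (r_2 − r_1²) / (1 − r_1²)
r_1² = (0.159)² = 0.025281
Numerator = -0.19 − 0.0253 = -0.2153; denominator = 1 − 0.0253 = 0.9747
φ_{22} = -0.2153 / 0.9747 = -0.221

-0.221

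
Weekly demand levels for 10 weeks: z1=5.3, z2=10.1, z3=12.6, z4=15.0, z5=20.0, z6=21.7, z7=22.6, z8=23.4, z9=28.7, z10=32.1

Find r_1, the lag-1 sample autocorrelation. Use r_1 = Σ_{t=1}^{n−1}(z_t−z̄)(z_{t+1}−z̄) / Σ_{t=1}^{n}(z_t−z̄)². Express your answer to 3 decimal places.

0.632

Mean z̄ = (5.3 + 10.1 + 12.6 + 15.0 + 20.0 + 21.7 + 22.6 + 23.4 + 28.7 + 32.1)/10 = 19.1500
Numerator Σ_{t=1}^{9}(z_t−z̄)(z_{t+1}−z̄) = 398.1625
Denominator Σ(z_t−z̄)² = 629.9450
r_1 = 398.1625 / 629.9450 = 0.632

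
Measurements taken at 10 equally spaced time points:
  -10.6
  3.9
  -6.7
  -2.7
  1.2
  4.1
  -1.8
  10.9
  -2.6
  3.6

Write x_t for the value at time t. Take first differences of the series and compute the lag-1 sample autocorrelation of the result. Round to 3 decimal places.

-0.672

First differences Δx: 14.5, -10.6, 4.0, 3.9, 2.9, -5.9, 12.7, -13.5, 6.2
Mean of differences = 1.5778
Numerator Σ(Δx_t−Δx̄)(Δx_{t+1}−Δx̄) = -508.6138
Denominator Σ(Δx_t−Δx̄)² = 756.6156
r_1(Δx) = -508.6138 / 756.6156 = -0.672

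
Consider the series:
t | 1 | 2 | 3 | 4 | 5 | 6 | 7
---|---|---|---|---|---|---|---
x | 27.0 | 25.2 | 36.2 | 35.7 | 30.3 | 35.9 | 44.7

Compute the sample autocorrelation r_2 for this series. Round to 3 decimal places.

Mean x̄ = (27.0 + 25.2 + 36.2 + 35.7 + 30.3 + 35.9 + 44.7)/7 = 33.5714
Deviations from mean: -6.5714, -8.3714, 2.6286, 2.1286, -3.2714, 2.3286, 11.1286
Numerator Σ_{t=1}^{5}(x_t−x̄)(x_{t+2}−x̄) = -75.1416
Denominator Σ(x_t−x̄)² = 264.6743
r_2 = -75.1416 / 264.6743 = -0.284

-0.284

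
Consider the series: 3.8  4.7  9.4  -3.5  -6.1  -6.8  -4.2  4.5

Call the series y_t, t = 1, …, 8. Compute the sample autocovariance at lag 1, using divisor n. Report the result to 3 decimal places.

12.880

Mean ȳ = (3.8 + 4.7 + 9.4 − 3.5 − 6.1 − 6.8 − 4.2 + 4.5)/8 = 0.2250
Deviations: 3.5750, 4.4750, 9.1750, -3.7250, -6.3250, -7.0250, -4.4250, 4.2750
Σ_{t=1}^{7}(y_t−ȳ)(y_{t+1}−ȳ) = 103.0419
γ_1 = 103.0419 / 8 = 12.880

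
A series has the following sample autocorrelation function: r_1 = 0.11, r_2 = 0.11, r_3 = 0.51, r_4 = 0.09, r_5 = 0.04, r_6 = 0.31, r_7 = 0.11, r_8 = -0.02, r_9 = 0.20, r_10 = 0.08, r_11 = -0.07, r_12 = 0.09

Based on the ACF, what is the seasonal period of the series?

The largest autocorrelation is r_3 = 0.51, with weaker echoes at lags 6 (0.31) and 9 (0.20); the remaining lags stay at or below 0.11.
The dominant spike at lag 3 indicates a seasonal period of 3.

3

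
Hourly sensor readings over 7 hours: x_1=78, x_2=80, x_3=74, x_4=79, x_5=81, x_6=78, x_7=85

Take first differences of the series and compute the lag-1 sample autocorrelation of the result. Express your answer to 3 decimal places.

-0.488

First differences Δx: 2, -6, 5, 2, -3, 7
Mean of differences = 1.1667
Numerator Σ(Δx_t−Δx̄)(Δx_{t+1}−Δx̄) = -58.0278
Denominator Σ(Δx_t−Δx̄)² = 118.8333
r_1(Δx) = -58.0278 / 118.8333 = -0.488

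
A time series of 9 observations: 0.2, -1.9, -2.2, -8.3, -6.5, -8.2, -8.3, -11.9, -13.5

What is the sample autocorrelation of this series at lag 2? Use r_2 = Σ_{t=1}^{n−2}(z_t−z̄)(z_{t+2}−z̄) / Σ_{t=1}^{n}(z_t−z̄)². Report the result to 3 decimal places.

0.262

Mean z̄ = (0.2 − 1.9 − 2.2 − 8.3 − 6.5 − 8.2 − 8.3 − 11.9 − 13.5)/9 = -6.7333
Numerator Σ_{t=1}^{7}(z_t−z̄)(z_{t+2}−z̄) = 45.0278
Denominator Σ(z_t−z̄)² = 171.5800
r_2 = 45.0278 / 171.5800 = 0.262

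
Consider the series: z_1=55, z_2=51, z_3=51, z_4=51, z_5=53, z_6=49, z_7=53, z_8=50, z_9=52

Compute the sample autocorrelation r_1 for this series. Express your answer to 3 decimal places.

-0.466

Mean z̄ = (55 + 51 + 51 + 51 + 53 + 49 + 53 + 50 + 52)/9 = 51.6667
Numerator Σ_{t=1}^{8}(z_t−z̄)(z_{t+1}−z̄) = -12.1111
Denominator Σ(z_t−z̄)² = 26.0000
r_1 = -12.1111 / 26.0000 = -0.466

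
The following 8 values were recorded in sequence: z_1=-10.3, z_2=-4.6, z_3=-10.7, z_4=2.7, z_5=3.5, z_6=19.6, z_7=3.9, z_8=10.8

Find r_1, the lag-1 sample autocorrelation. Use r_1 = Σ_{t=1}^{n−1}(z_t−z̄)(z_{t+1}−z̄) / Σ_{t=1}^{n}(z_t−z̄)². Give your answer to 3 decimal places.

0.312

Mean z̄ = (-10.3 − 4.6 − 10.7 + 2.7 + 3.5 + 19.6 + 3.9 + 10.8)/8 = 1.8625
Deviations from mean: -12.1625, -6.4625, -12.5625, 0.8375, 1.6375, 17.7375, 2.0375, 8.9375
Σ(z_t−z̄)(z_{t+1}−z̄) = (78.6002) + (81.1852) + (-10.5211) + (1.3714) + (29.0452) + (36.1402) + (18.2102) = 234.0311
Denominator Σ(z_t−z̄)² = 749.5388
r_1 = 234.0311 / 749.5388 = 0.312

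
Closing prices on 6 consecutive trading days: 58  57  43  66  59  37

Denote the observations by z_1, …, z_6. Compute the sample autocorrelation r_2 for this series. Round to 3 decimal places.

Mean z̄ = (58 + 57 + 43 + 66 + 59 + 37)/6 = 53.3333
Deviations from mean: 4.6667, 3.6667, -10.3333, 12.6667, 5.6667, -16.3333
Σ(z_t−z̄)(z_{t+2}−z̄) = (-48.2222) + (46.4444) + (-58.5556) + (-206.8889) = -267.2222
Denominator Σ(z_t−z̄)² = 601.3333
r_2 = -267.2222 / 601.3333 = -0.444

-0.444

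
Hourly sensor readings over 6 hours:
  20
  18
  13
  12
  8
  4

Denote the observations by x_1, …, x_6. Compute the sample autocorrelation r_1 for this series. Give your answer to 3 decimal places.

Mean x̄ = (20 + 18 + 13 + 12 + 8 + 4)/6 = 12.5000
Deviations from mean: 7.5000, 5.5000, 0.5000, -0.5000, -4.5000, -8.5000
Σ(x_t−x̄)(x_{t+1}−x̄) = (41.2500) + (2.7500) + (-0.2500) + (2.2500) + (38.2500) = 84.2500
Denominator Σ(x_t−x̄)² = 179.5000
r_1 = 84.2500 / 179.5000 = 0.469

0.469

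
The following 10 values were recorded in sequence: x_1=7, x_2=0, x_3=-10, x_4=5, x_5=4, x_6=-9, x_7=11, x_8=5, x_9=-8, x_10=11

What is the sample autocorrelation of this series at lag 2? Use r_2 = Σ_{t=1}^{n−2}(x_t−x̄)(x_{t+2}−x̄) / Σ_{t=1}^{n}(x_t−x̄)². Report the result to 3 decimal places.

-0.353

Mean x̄ = (7 + 0 − 10 + 5 + 4 − 9 + 11 + 5 − 8 + 11)/10 = 1.6000
Numerator Σ_{t=1}^{8}(x_t−x̄)(x_{t+2}−x̄) = -203.7200
Denominator Σ(x_t−x̄)² = 576.4000
r_2 = -203.7200 / 576.4000 = -0.353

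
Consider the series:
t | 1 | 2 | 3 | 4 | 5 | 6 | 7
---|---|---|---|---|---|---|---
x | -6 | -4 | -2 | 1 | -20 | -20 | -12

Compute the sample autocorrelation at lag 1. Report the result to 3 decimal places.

0.378

Mean x̄ = (-6 − 4 − 2 + 1 − 20 − 20 − 12)/7 = -9.0000
Deviations from mean: 3.0000, 5.0000, 7.0000, 10.0000, -11.0000, -11.0000, -3.0000
Σ(x_t−x̄)(x_{t+1}−x̄) = (15.0000) + (35.0000) + (70.0000) + (-110.0000) + (121.0000) + (33.0000) = 164.0000
Denominator Σ(x_t−x̄)² = 434.0000
r_1 = 164.0000 / 434.0000 = 0.378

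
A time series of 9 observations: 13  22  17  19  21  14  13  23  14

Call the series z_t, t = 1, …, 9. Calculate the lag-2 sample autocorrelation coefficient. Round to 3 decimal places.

-0.138

Mean z̄ = (13 + 22 + 17 + 19 + 21 + 14 + 13 + 23 + 14)/9 = 17.3333
Σ(z_t−z̄)(z_{t+2}−z̄) = (1.4444) + (7.7778) + (-1.2222) + (-5.5556) + (-15.8889) + (-18.8889) + (14.4444) = -17.8889
Denominator Σ(z_t−z̄)² = 130.0000
r_2 = -17.8889 / 130.0000 = -0.138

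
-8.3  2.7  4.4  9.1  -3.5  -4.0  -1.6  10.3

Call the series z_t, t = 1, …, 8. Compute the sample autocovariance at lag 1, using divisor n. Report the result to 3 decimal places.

Mean z̄ = (-8.3 + 2.7 + 4.4 + 9.1 − 3.5 − 4.0 − 1.6 + 10.3)/8 = 1.1375
Σ_{t=1}^{7}(z_t−z̄)(z_{t+1}−z̄) = -7.7902
γ_1 = -7.7902 / 8 = -0.974

-0.974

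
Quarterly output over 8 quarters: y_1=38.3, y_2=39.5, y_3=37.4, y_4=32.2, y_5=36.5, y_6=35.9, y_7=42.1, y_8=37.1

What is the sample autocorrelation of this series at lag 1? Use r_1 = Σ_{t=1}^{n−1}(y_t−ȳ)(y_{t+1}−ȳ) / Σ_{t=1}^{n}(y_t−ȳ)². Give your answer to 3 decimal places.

Mean ȳ = (38.3 + 39.5 + 37.4 + 32.2 + 36.5 + 35.9 + 42.1 + 37.1)/8 = 37.3750
Deviations from mean: 0.9250, 2.1250, 0.0250, -5.1750, -0.8750, -1.4750, 4.7250, -0.2750
Σ(y_t−ȳ)(y_{t+1}−ȳ) = (1.9656) + (0.0531) + (-0.1294) + (4.5281) + (1.2906) + (-6.9694) + (-1.2994) = -0.5606
Denominator Σ(y_t−ȳ)² = 57.4950
r_1 = -0.5606 / 57.4950 = -0.010

-0.010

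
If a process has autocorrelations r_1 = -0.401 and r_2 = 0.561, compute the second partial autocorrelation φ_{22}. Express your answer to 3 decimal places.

0.477

φ_{22} = (r_2 − r_1²) / (1 − r_1²)
r_1² = (-0.401)² = 0.160801
Numerator = 0.561 − 0.1608 = 0.4002; denominator = 1 − 0.1608 = 0.8392
φ_{22} = 0.4002 / 0.8392 = 0.477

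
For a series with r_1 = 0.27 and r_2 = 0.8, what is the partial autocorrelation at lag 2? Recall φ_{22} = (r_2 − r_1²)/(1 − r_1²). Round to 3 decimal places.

0.784

φ_{22} = (r_2 − r_1²) / (1 − r_1²)
r_1² = (0.27)² = 0.0729
Numerator = 0.8 − 0.0729 = 0.7271; denominator = 1 − 0.0729 = 0.9271
φ_{22} = 0.7271 / 0.9271 = 0.784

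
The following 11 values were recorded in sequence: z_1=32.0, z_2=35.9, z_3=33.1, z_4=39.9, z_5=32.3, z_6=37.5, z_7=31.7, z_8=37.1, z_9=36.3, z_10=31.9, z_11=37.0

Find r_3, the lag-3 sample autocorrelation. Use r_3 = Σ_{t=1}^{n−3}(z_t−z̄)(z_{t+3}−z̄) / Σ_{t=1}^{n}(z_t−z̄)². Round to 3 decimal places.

Mean z̄ = (32.0 + 35.9 + 33.1 + 39.9 + 32.3 + 37.5 + 31.7 + 37.1 + 36.3 + 31.9 + 37.0)/11 = 34.9727
Numerator Σ_{t=1}^{8}(z_t−z̄)(z_{t+3}−z̄) = -25.9468
Denominator Σ(z_t−z̄)² = 81.5618
r_3 = -25.9468 / 81.5618 = -0.318

-0.318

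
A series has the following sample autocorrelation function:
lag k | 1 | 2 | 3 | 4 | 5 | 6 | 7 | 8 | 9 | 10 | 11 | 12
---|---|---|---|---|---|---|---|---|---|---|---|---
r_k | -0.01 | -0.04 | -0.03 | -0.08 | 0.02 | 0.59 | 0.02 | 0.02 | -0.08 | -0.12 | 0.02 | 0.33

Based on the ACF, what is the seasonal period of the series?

The largest autocorrelation is r_6 = 0.59, with a weaker echo at lag 12 (0.33); the remaining lags stay at or below 0.02.
The dominant spike at lag 6 indicates a seasonal period of 6.

6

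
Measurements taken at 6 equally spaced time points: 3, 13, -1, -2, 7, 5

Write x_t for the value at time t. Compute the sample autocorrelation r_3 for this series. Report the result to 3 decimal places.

0.183

Mean x̄ = (3 + 13 − 1 − 2 + 7 + 5)/6 = 4.1667
Deviations from mean: -1.1667, 8.8333, -5.1667, -6.1667, 2.8333, 0.8333
Numerator Σ_{t=1}^{3}(x_t−x̄)(x_{t+3}−x̄) = 27.9167
Denominator Σ(x_t−x̄)² = 152.8333
r_3 = 27.9167 / 152.8333 = 0.183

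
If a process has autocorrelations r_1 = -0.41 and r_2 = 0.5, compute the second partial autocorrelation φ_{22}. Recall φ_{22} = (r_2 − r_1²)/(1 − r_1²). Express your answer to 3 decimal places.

0.399

φ_{22} = (r_2 − r_1²) / (1 − r_1²)
r_1² = (-0.41)² = 0.1681
Numerator = 0.5 − 0.1681 = 0.3319; denominator = 1 − 0.1681 = 0.8319
φ_{22} = 0.3319 / 0.8319 = 0.399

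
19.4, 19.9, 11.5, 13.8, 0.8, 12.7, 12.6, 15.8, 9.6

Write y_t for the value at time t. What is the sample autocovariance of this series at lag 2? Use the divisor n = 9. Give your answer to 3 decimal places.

2.000

Mean ȳ = (19.4 + 19.9 + 11.5 + 13.8 + 0.8 + 12.7 + 12.6 + 15.8 + 9.6)/9 = 12.9000
Σ_{t=1}^{7}(y_t−ȳ)(y_{t+2}−ȳ) = 18.0000
γ_2 = 18.0000 / 9 = 2.000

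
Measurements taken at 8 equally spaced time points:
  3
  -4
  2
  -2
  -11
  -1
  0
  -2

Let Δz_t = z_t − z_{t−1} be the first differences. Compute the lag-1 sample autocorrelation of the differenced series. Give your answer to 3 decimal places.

First differences Δz: -7, 6, -4, -9, 10, 1, -2
Mean of differences = -0.7143
Numerator Σ(Δz_t−Δz̄)(Δz_{t+1}−Δz̄) = -109.6531
Denominator Σ(Δz_t−Δz̄)² = 283.4286
r_1(Δz) = -109.6531 / 283.4286 = -0.387

-0.387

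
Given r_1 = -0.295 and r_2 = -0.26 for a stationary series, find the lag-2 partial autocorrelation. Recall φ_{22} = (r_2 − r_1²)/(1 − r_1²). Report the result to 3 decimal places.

-0.380

φ_{22} = (r_2 − r_1²) / (1 − r_1²)
r_1² = (-0.295)² = 0.087025
Numerator = -0.26 − 0.0870 = -0.3470; denominator = 1 − 0.0870 = 0.9130
φ_{22} = -0.3470 / 0.9130 = -0.380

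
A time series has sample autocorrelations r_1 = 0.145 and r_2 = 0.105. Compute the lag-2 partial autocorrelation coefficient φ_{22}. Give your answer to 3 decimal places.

0.086

φ_{22} = (r_2 − r_1²) / (1 − r_1²)
r_1² = (0.145)² = 0.021025
Numerator = 0.105 − 0.0210 = 0.0840; denominator = 1 − 0.0210 = 0.9790
φ_{22} = 0.0840 / 0.9790 = 0.086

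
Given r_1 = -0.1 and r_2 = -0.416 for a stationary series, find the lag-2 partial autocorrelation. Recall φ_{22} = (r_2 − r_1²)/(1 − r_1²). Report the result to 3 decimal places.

-0.430

φ_{22} = (r_2 − r_1²) / (1 − r_1²)
r_1² = (-0.1)² = 0.01
Numerator = -0.416 − 0.0100 = -0.4260; denominator = 1 − 0.0100 = 0.9900
φ_{22} = -0.4260 / 0.9900 = -0.430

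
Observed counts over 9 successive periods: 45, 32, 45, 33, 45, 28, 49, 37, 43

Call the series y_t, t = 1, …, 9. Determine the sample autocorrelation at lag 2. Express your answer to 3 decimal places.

Mean ȳ = (45 + 32 + 45 + 33 + 45 + 28 + 49 + 37 + 43)/9 = 39.6667
Σ(y_t−ȳ)(y_{t+2}−ȳ) = (28.4444) + (51.1111) + (28.4444) + (77.7778) + (49.7778) + (31.1111) + (31.1111) = 297.7778
Denominator Σ(y_t−ȳ)² = 430.0000
r_2 = 297.7778 / 430.0000 = 0.693

0.693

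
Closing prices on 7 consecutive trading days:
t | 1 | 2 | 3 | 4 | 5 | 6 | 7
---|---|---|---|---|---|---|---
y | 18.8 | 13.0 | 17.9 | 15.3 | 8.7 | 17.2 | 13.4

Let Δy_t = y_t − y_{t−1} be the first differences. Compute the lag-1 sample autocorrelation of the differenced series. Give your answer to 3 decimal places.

-0.577

First differences Δy: -5.8, 4.9, -2.6, -6.6, 8.5, -3.8
Mean of differences = -0.9000
Numerator Σ(Δy_t−Δȳ)(Δy_{t+1}−Δȳ) = -109.4300
Denominator Σ(Δy_t−Δȳ)² = 189.8000
r_1(Δy) = -109.4300 / 189.8000 = -0.577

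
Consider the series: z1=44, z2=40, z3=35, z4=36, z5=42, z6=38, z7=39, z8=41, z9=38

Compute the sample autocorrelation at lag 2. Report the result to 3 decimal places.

Mean z̄ = (44 + 40 + 35 + 36 + 42 + 38 + 39 + 41 + 38)/9 = 39.2222
Numerator Σ_{t=1}^{7}(z_t−z̄)(z_{t+2}−z̄) = -32.9877
Denominator Σ(z_t−z̄)² = 65.5556
r_2 = -32.9877 / 65.5556 = -0.503

-0.503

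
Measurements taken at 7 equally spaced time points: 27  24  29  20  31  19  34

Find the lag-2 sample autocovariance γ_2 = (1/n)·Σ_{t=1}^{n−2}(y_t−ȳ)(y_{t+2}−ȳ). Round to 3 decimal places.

Mean ȳ = (27 + 24 + 29 + 20 + 31 + 19 + 34)/7 = 26.2857
Σ_{t=1}^{5}(y_t−ȳ)(y_{t+2}−ȳ) = 111.2653
γ_2 = 111.2653 / 7 = 15.895

15.895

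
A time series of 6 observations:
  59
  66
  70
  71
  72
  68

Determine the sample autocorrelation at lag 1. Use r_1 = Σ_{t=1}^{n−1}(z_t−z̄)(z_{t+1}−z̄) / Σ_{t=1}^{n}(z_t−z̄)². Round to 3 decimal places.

Mean z̄ = (59 + 66 + 70 + 71 + 72 + 68)/6 = 67.6667
Deviations from mean: -8.6667, -1.6667, 2.3333, 3.3333, 4.3333, 0.3333
Numerator Σ_{t=1}^{5}(z_t−z̄)(z_{t+1}−z̄) = 34.2222
Denominator Σ(z_t−z̄)² = 113.3333
r_1 = 34.2222 / 113.3333 = 0.302

0.302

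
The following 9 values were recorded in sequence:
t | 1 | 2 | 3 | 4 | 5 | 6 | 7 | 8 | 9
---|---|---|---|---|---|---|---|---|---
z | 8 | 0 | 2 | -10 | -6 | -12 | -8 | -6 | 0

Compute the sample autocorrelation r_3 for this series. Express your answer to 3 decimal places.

-0.375

Mean z̄ = (8 + 0 + 2 − 10 − 6 − 12 − 8 − 6 + 0)/9 = -3.5556
Σ(z_t−z̄)(z_{t+3}−z̄) = (-74.4691) + (-8.6914) + (-46.9136) + (28.6420) + (5.9753) + (-30.0247) = -125.4815
Denominator Σ(z_t−z̄)² = 334.2222
r_3 = -125.4815 / 334.2222 = -0.375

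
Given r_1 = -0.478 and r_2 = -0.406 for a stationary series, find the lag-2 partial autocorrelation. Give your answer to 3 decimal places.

-0.822

φ_{22} = (r_2 − r_1²) / (1 − r_1²)
r_1² = (-0.478)² = 0.228484
Numerator = -0.406 − 0.2285 = -0.6345; denominator = 1 − 0.2285 = 0.7715
φ_{22} = -0.6345 / 0.7715 = -0.822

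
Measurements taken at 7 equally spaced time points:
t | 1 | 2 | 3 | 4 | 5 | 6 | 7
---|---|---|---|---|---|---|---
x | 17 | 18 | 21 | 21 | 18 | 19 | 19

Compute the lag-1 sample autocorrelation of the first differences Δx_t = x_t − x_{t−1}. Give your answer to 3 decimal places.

First differences Δx: 1, 3, 0, -3, 1, 0
Mean of differences = 0.3333
Numerator Σ(Δx_t−Δx̄)(Δx_{t+1}−Δx̄) = -0.4444
Denominator Σ(Δx_t−Δx̄)² = 19.3333
r_1(Δx) = -0.4444 / 19.3333 = -0.023

-0.023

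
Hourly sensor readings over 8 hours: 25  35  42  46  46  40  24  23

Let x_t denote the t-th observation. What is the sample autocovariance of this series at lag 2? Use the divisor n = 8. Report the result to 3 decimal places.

-15.410

Mean x̄ = (25 + 35 + 42 + 46 + 46 + 40 + 24 + 23)/8 = 35.1250
Deviations: -10.1250, -0.1250, 6.8750, 10.8750, 10.8750, 4.8750, -11.1250, -12.1250
Σ_{t=1}^{6}(x_t−x̄)(x_{t+2}−x̄) = -123.2813
γ_2 = -123.2813 / 8 = -15.410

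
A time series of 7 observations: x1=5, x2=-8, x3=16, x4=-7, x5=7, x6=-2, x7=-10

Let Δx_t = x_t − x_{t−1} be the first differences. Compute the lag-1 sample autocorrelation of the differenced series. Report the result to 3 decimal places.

First differences Δx: -13, 24, -23, 14, -9, -8
Mean of differences = -2.5000
Numerator Σ(Δx_t−Δx̄)(Δx_{t+1}−Δx̄) = -1231.2500
Denominator Σ(Δx_t−Δx̄)² = 1577.5000
r_1(Δx) = -1231.2500 / 1577.5000 = -0.781

-0.781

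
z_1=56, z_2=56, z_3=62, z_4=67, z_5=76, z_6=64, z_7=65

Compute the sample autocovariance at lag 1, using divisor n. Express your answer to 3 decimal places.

Mean z̄ = (56 + 56 + 62 + 67 + 76 + 64 + 65)/7 = 63.7143
Σ_{t=1}^{6}(z_t−z̄)(z_{t+1}−z̄) = 111.3469
γ_1 = 111.3469 / 7 = 15.907

15.907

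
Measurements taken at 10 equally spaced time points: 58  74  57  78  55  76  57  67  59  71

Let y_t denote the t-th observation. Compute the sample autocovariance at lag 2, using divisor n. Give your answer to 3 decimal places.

Mean ȳ = (58 + 74 + 57 + 78 + 55 + 76 + 57 + 67 + 59 + 71)/10 = 65.2000
Σ_{t=1}^{8}(y_t−ȳ)(y_{t+2}−ȳ) = 557.9200
γ_2 = 557.9200 / 10 = 55.792

55.792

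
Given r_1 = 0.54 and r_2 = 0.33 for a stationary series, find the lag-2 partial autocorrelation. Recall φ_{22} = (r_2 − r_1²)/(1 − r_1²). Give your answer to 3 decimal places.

φ_{22} = (r_2 − r_1²) / (1 − r_1²)
r_1² = (0.54)² = 0.2916
Numerator = 0.33 − 0.2916 = 0.0384; denominator = 1 − 0.2916 = 0.7084
φ_{22} = 0.0384 / 0.7084 = 0.054

0.054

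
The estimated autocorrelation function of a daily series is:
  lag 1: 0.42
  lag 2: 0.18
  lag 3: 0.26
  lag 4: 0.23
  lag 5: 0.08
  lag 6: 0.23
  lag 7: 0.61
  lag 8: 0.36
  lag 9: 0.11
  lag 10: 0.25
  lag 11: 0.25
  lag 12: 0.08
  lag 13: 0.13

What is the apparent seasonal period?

The largest autocorrelation is r_7 = 0.61; the remaining lags stay at or below 0.42. The elevated value at lag 1 (0.42), dropping to 0.18 at lag 2, reflects decaying short-term dependence rather than seasonality.
The dominant spike at lag 7 indicates a seasonal period of 7.

7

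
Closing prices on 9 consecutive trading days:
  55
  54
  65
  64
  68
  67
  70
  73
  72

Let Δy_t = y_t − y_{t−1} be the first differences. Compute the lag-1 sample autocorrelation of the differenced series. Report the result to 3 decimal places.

-0.585

First differences Δy: -1, 11, -1, 4, -1, 3, 3, -1
Mean of differences = 2.1250
Numerator Σ(Δy_t−Δȳ)(Δy_{t+1}−Δȳ) = -71.8906
Denominator Σ(Δy_t−Δȳ)² = 122.8750
r_1(Δy) = -71.8906 / 122.8750 = -0.585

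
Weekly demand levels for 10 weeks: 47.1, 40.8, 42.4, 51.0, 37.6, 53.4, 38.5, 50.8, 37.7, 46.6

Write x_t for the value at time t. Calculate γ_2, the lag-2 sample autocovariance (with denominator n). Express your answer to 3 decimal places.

Mean x̄ = (47.1 + 40.8 + 42.4 + 51.0 + 37.6 + 53.4 + 38.5 + 50.8 + 37.7 + 46.6)/10 = 44.5900
Σ_{t=1}^{8}(x_t−x̄)(x_{t+2}−x̄) = 193.7108
γ_2 = 193.7108 / 10 = 19.371

19.371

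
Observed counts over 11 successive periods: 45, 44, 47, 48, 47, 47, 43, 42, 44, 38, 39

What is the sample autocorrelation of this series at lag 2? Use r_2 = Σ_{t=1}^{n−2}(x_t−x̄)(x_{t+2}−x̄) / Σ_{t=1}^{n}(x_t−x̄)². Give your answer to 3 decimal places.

0.245

Mean x̄ = (45 + 44 + 47 + 48 + 47 + 47 + 43 + 42 + 44 + 38 + 39)/11 = 44.0000
Numerator Σ_{t=1}^{9}(x_t−x̄)(x_{t+2}−x̄) = 27.0000
Denominator Σ(x_t−x̄)² = 110.0000
r_2 = 27.0000 / 110.0000 = 0.245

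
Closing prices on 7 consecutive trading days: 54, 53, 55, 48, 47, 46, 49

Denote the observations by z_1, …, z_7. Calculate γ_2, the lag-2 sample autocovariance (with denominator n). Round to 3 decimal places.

Mean z̄ = (54 + 53 + 55 + 48 + 47 + 46 + 49)/7 = 50.2857
Deviations: 3.7143, 2.7143, 4.7143, -2.2857, -3.2857, -4.2857, -1.2857
Σ_{t=1}^{5}(z_t−z̄)(z_{t+2}−z̄) = 9.8367
γ_2 = 9.8367 / 7 = 1.405

1.405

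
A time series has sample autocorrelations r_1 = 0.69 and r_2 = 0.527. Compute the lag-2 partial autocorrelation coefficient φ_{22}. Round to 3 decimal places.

0.097

φ_{22} = (r_2 − r_1²) / (1 − r_1²)
r_1² = (0.69)² = 0.4761
Numerator = 0.527 − 0.4761 = 0.0509; denominator = 1 − 0.4761 = 0.5239
φ_{22} = 0.0509 / 0.5239 = 0.097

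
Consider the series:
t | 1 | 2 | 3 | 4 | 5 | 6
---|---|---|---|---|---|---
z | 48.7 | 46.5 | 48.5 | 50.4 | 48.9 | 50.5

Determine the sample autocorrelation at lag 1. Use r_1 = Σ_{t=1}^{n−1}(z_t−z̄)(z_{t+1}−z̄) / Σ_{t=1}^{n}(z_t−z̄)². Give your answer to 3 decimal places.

0.080

Mean z̄ = (48.7 + 46.5 + 48.5 + 50.4 + 48.9 + 50.5)/6 = 48.9167
Σ(z_t−z̄)(z_{t+1}−z̄) = (0.5236) + (1.0069) + (-0.6181) + (-0.0247) + (-0.0264) = 0.8614
Denominator Σ(z_t−z̄)² = 10.7683
r_1 = 0.8614 / 10.7683 = 0.080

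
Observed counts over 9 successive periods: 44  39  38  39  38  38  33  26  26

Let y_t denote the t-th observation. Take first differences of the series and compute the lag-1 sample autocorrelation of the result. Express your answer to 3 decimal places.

0.060

First differences Δy: -5, -1, 1, -1, 0, -5, -7, 0
Mean of differences = -2.2500
Numerator Σ(Δy_t−Δȳ)(Δy_{t+1}−Δȳ) = 3.6875
Denominator Σ(Δy_t−Δȳ)² = 61.5000
r_1(Δy) = 3.6875 / 61.5000 = 0.060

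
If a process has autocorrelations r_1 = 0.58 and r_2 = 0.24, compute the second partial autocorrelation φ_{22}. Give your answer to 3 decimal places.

-0.145

φ_{22} = (r_2 − r_1²) / (1 − r_1²)
r_1² = (0.58)² = 0.3364
Numerator = 0.24 − 0.3364 = -0.0964; denominator = 1 − 0.3364 = 0.6636
φ_{22} = -0.0964 / 0.6636 = -0.145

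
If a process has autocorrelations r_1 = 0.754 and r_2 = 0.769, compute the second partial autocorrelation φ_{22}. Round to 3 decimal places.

φ_{22} = (r_2 − r_1²) / (1 − r_1²)
r_1² = (0.754)² = 0.568516
Numerator = 0.769 − 0.5685 = 0.2005; denominator = 1 − 0.5685 = 0.4315
φ_{22} = 0.2005 / 0.4315 = 0.465

0.465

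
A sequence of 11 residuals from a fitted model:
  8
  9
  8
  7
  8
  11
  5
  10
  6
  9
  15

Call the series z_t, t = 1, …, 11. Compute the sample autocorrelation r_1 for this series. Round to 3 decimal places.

-0.211

Mean z̄ = (8 + 9 + 8 + 7 + 8 + 11 + 5 + 10 + 6 + 9 + 15)/11 = 8.7273
Numerator Σ_{t=1}^{10}(z_t−z̄)(z_{t+1}−z̄) = -15.2562
Denominator Σ(z_t−z̄)² = 72.1818
r_1 = -15.2562 / 72.1818 = -0.211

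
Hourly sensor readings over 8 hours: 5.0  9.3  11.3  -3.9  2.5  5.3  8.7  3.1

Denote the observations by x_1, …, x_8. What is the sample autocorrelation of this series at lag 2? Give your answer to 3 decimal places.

-0.409

Mean x̄ = (5.0 + 9.3 + 11.3 − 3.9 + 2.5 + 5.3 + 8.7 + 3.1)/8 = 5.1625
Numerator Σ_{t=1}^{6}(x_t−x̄)(x_{t+2}−x̄) = -65.7828
Denominator Σ(x_t−x̄)² = 160.8188
r_2 = -65.7828 / 160.8188 = -0.409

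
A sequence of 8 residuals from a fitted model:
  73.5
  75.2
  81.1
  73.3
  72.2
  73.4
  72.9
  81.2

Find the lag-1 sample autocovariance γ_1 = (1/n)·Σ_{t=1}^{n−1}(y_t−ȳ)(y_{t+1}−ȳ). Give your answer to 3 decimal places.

Mean ȳ = (73.5 + 75.2 + 81.1 + 73.3 + 72.2 + 73.4 + 72.9 + 81.2)/8 = 75.3500
Σ_{t=1}^{7}(y_t−ȳ)(y_{t+1}−ȳ) = -9.3275
γ_1 = -9.3275 / 8 = -1.166

-1.166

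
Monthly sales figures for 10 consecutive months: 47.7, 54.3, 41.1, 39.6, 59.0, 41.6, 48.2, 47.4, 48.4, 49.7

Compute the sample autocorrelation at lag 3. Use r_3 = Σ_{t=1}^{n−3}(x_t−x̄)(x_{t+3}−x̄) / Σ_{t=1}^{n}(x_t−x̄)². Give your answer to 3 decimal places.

Mean x̄ = (47.7 + 54.3 + 41.1 + 39.6 + 59.0 + 41.6 + 48.2 + 47.4 + 48.4 + 49.7)/10 = 47.7000
Σ(x_t−x̄)(x_{t+3}−x̄) = (0.0000) + (74.5800) + (40.2600) + (-4.0500) + (-3.3900) + (-4.2700) + (1.0000) = 104.1300
Denominator Σ(x_t−x̄)² = 322.4600
r_3 = 104.1300 / 322.4600 = 0.323

0.323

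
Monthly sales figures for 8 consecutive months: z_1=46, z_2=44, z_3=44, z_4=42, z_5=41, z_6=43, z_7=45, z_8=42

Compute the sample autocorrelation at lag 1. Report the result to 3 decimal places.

Mean z̄ = (46 + 44 + 44 + 42 + 41 + 43 + 45 + 42)/8 = 43.3750
Deviations from mean: 2.6250, 0.6250, 0.6250, -1.3750, -2.3750, -0.3750, 1.6250, -1.3750
Numerator Σ_{t=1}^{7}(z_t−z̄)(z_{t+1}−z̄) = 2.4844
Denominator Σ(z_t−z̄)² = 19.8750
r_1 = 2.4844 / 19.8750 = 0.125

0.125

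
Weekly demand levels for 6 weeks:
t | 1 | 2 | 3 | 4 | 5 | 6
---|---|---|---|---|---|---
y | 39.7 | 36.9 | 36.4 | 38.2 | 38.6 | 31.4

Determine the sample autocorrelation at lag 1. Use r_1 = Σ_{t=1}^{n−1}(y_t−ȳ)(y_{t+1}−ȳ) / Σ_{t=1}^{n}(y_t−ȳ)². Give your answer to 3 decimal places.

Mean ȳ = (39.7 + 36.9 + 36.4 + 38.2 + 38.6 + 31.4)/6 = 36.8667
Deviations from mean: 2.8333, 0.0333, -0.4667, 1.3333, 1.7333, -5.4667
Σ(y_t−ȳ)(y_{t+1}−ȳ) = (0.0944) + (-0.0156) + (-0.6222) + (2.3111) + (-9.4756) = -7.7078
Denominator Σ(y_t−ȳ)² = 42.9133
r_1 = -7.7078 / 42.9133 = -0.180

-0.180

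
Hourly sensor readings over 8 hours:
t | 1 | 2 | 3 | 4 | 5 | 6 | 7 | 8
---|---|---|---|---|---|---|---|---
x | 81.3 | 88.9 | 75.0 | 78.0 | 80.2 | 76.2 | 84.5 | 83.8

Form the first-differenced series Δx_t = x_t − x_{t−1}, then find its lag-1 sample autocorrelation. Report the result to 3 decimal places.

First differences Δx: 7.6, -13.9, 3.0, 2.2, -4.0, 8.3, -0.7
Mean of differences = 0.3571
Numerator Σ(Δx_t−Δx̄)(Δx_{t+1}−Δx̄) = -187.1061
Denominator Σ(Δx_t−Δx̄)² = 349.2971
r_1(Δx) = -187.1061 / 349.2971 = -0.536

-0.536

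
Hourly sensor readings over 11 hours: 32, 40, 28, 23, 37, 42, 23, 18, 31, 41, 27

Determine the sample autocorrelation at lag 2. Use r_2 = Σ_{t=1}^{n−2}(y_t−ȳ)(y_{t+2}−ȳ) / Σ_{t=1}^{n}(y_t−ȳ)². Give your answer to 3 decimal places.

-0.758

Mean ȳ = (32 + 40 + 28 + 23 + 37 + 42 + 23 + 18 + 31 + 41 + 27)/11 = 31.0909
Numerator Σ_{t=1}^{9}(y_t−ȳ)(y_{t+2}−ȳ) = -500.6529
Denominator Σ(y_t−ȳ)² = 660.9091
r_2 = -500.6529 / 660.9091 = -0.758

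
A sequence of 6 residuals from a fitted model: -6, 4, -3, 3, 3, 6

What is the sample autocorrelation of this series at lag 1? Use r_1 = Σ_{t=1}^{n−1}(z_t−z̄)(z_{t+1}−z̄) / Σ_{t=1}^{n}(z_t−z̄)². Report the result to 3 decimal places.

-0.258

Mean z̄ = (-6 + 4 − 3 + 3 + 3 + 6)/6 = 1.1667
Deviations from mean: -7.1667, 2.8333, -4.1667, 1.8333, 1.8333, 4.8333
Numerator Σ_{t=1}^{5}(z_t−z̄)(z_{t+1}−z̄) = -27.5278
Denominator Σ(z_t−z̄)² = 106.8333
r_1 = -27.5278 / 106.8333 = -0.258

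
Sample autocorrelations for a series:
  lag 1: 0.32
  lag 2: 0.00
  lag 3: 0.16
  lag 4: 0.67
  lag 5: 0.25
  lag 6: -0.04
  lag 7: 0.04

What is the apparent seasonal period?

4

The largest autocorrelation is r_4 = 0.67; the remaining lags stay at or below 0.32. The elevated value at lag 1 (0.32), dropping to 0.00 at lag 2, reflects decaying short-term dependence rather than seasonality.
The dominant spike at lag 4 indicates a seasonal period of 4.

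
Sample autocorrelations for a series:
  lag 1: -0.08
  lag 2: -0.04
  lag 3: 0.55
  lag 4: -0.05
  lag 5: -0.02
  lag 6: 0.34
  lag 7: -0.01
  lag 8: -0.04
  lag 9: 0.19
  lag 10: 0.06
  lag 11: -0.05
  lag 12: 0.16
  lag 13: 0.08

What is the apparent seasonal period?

3

The largest autocorrelation is r_3 = 0.55, with weaker echoes at lags 6 (0.34), 9 (0.19) and 12 (0.16); the remaining lags stay at or below 0.08.
The dominant spike at lag 3 indicates a seasonal period of 3.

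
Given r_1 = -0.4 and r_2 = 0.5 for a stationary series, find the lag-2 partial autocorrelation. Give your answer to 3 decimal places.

0.405

φ_{22} = (r_2 − r_1²) / (1 − r_1²)
r_1² = (-0.4)² = 0.16
Numerator = 0.5 − 0.1600 = 0.3400; denominator = 1 − 0.1600 = 0.8400
φ_{22} = 0.3400 / 0.8400 = 0.405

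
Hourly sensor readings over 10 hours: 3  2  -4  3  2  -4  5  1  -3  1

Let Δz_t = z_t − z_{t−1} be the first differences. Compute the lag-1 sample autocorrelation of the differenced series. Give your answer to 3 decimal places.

-0.509

First differences Δz: -1, -6, 7, -1, -6, 9, -4, -4, 4
Mean of differences = -0.2222
Numerator Σ(Δz_t−Δz̄)(Δz_{t+1}−Δz̄) = -128.1605
Denominator Σ(Δz_t−Δz̄)² = 251.5556
r_1(Δz) = -128.1605 / 251.5556 = -0.509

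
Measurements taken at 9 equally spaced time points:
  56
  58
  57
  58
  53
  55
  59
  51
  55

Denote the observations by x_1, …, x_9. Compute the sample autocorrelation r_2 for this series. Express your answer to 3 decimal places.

-0.143

Mean x̄ = (56 + 58 + 57 + 58 + 53 + 55 + 59 + 51 + 55)/9 = 55.7778
Numerator Σ_{t=1}^{7}(x_t−x̄)(x_{t+2}−x̄) = -7.6543
Denominator Σ(x_t−x̄)² = 53.5556
r_2 = -7.6543 / 53.5556 = -0.143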